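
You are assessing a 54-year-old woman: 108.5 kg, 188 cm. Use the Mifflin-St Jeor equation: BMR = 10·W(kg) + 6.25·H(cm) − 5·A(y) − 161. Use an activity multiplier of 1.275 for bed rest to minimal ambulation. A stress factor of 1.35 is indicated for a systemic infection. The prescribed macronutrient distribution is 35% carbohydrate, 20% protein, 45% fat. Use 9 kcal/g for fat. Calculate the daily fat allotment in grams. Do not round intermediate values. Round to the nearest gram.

157 g/day

Mifflin-St Jeor (female): BMR = 10(108.5) + 6.25(188) − 5(54) − 161 = 1085 + 1175 − 270 − 161 = 1829 kcal/day.
TEE = 1829 × 1.275 = 2331.975 kcal/day.
With stress factor 1.35: 2331.975 × 1.35 = 3148.1663 kcal/day.
Fat energy = 45% × 3148.1663 = 1416.6748 kcal.
Fat = 1416.6748 ÷ 9 kcal/g = 157.4083 g.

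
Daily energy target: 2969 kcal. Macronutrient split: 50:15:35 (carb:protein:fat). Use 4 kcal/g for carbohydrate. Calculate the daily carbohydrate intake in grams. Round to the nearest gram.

Carbohydrate energy = 50% × 2969 = 1484.5 kcal.
At 4 kcal/g: 1484.5 ÷ 4 = 371.125 g.

371 g/day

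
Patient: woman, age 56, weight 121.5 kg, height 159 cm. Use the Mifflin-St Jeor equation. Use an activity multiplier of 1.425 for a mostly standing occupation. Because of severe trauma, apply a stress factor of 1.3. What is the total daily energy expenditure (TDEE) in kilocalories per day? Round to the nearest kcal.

Mifflin-St Jeor (female): BMR = 10(121.5) + 6.25(159) − 5(56) − 161 = 1215 + 993.75 − 280 − 161 = 1767.75 kcal/day.
TEE = BMR × activity factor = 1767.75 × 1.425 = 2519.0438 kcal/day.
Apply stress factor: 2519.0438 × 1.3 = 3274.7569 kcal/day.

3275 kilocalories per day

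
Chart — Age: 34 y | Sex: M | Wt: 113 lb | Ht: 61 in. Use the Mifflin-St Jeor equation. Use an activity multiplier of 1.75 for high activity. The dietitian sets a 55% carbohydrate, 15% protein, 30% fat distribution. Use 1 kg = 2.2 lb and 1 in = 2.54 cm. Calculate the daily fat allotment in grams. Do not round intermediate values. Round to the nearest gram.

Convert to metric: weight = 113 ÷ 2.2 = 51.3636 kg; height = 61 × 2.54 = 154.94 cm.
Mifflin-St Jeor (male): BMR = 10(51.3636) + 6.25(154.94) − 5(34) + 5 = 513.6364 + 968.375 − 170 + 5 = 1317.0114 kcal/day.
TEE = 1317.0114 × 1.75 = 2304.7699 kcal/day.
Fat energy = 30% × 2304.7699 = 691.431 kcal.
Fat = 691.431 ÷ 9 kcal/g = 76.8257 g.

77 g/day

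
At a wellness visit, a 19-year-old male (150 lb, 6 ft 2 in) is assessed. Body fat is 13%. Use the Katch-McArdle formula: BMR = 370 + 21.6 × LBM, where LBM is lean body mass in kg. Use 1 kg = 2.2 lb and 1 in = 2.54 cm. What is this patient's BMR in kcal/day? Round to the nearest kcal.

Convert to metric: weight = 150 ÷ 2.2 = 68.1818 kg; height = (6×12 + 2) × 2.54 = 74 × 2.54 = 187.96 cm.
LBM = 68.1818 × (1 − 0.13) = 59.3182 kg. Katch-McArdle: BMR = 370 + 21.6 × 59.3182 = 1651.2727 kcal/day.

1651 kcal/day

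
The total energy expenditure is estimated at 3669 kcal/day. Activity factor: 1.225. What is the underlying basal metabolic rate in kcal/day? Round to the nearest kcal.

2995 kcal/day

BMR = TEE ÷ activity factor = 3669 ÷ 1.225 = 2995.102 kcal/day.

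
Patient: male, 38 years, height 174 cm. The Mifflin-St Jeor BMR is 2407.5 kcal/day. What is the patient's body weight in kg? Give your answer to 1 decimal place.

2407.5 = 10·W + 6.25(174) − 5(38) + 5
10·W = 2407.5 − 902.5 = 1505, so W = 150.5 kg.

150.5 kg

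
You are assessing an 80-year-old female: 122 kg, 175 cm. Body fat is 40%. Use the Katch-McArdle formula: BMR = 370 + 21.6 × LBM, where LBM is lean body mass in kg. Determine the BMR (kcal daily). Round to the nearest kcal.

LBM = 122 × (1 − 0.4) = 73.2 kg. Katch-McArdle: BMR = 370 + 21.6 × 73.2 = 1951.12 kcal/day.

1951 kcal daily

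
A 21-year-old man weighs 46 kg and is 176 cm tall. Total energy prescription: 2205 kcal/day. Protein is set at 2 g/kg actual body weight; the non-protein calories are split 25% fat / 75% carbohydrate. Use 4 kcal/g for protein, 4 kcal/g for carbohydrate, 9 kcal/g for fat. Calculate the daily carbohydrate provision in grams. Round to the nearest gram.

Protein = 2 × 46 = 92 g → 92 × 4 = 368 kcal.
Non-protein calories = 2205 − 368 = 1837 kcal.
Fat: 25% × 1837 = 459.25 kcal; carbohydrate: 1377.75 kcal.
Carbohydrate: 1377.75 kcal ÷ 4 kcal/g = 344.4375 g.

344 g/day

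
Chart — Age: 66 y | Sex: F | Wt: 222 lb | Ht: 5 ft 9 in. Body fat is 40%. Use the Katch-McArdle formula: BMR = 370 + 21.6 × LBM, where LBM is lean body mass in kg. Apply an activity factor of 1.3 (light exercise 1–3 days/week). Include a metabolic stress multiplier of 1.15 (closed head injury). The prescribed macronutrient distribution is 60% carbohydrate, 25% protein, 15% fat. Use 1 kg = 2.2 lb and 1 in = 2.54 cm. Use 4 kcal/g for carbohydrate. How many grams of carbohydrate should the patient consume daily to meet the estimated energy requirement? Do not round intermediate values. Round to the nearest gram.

376 g/day

Convert to metric: weight = 222 ÷ 2.2 = 100.9091 kg; height = (5×12 + 9) × 2.54 = 69 × 2.54 = 175.26 cm.
LBM = 100.9091 × (1 − 0.4) = 60.5455 kg. Katch-McArdle: BMR = 370 + 21.6 × 60.5455 = 1677.7818 kcal/day.
TEE = 1677.7818 × 1.3 = 2181.1164 kcal/day.
With stress factor 1.15: 2181.1164 × 1.15 = 2508.2838 kcal/day.
Carbohydrate energy = 60% × 2508.2838 = 1504.9703 kcal.
Carbohydrate = 1504.9703 ÷ 4 kcal/g = 376.2426 g.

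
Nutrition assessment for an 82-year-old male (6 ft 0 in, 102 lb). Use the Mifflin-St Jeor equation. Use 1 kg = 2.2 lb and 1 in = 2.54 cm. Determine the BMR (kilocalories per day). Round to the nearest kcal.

Convert to metric: weight = 102 ÷ 2.2 = 46.3636 kg; height = (6×12 + 0) × 2.54 = 72 × 2.54 = 182.88 cm.
Mifflin-St Jeor (male): BMR = 10(46.3636) + 6.25(182.88) − 5(82) + 5 = 463.6364 + 1143 − 410 + 5 = 1201.6364 kcal/day.

1202 kilocalories per day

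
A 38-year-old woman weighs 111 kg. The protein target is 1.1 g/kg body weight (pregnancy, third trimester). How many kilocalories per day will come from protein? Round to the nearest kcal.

488 kcal/day

Protein = 1.1 g/kg × 111 kg = 122.1 g/day.
Protein energy = 122.1 g × 4 kcal/g = 488.4 kcal/day.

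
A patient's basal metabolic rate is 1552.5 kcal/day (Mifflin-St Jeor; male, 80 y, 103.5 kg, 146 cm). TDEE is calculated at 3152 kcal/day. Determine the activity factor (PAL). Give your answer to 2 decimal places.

Activity factor = TEE ÷ BMR = 3152 ÷ 1552.5 = 2.03.

2.03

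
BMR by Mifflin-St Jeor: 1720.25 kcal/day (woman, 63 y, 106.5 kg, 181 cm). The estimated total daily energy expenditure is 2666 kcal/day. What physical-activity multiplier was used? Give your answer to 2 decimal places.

Activity factor = TEE ÷ BMR = 2666 ÷ 1720.25 = 1.55.

1.55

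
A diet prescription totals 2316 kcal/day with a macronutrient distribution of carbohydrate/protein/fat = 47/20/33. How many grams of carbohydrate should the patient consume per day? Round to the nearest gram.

272 g/day

Carbohydrate energy = 47% × 2316 = 1088.52 kcal.
At 4 kcal/g: 1088.52 ÷ 4 = 272.13 g.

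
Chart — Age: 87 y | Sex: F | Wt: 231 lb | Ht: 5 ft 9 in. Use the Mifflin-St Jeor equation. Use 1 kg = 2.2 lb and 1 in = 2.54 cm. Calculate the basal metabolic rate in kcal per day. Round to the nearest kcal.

Convert to metric: weight = 231 ÷ 2.2 = 105 kg; height = (5×12 + 9) × 2.54 = 69 × 2.54 = 175.26 cm.
Mifflin-St Jeor (female): BMR = 10(105) + 6.25(175.26) − 5(87) − 161 = 1050 + 1095.375 − 435 − 161 = 1549.375 kcal/day.

1549 kcal per day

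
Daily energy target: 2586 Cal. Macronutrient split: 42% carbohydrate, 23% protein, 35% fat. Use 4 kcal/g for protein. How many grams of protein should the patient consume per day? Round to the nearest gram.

Protein energy = 23% × 2586 = 594.78 kcal.
At 4 kcal/g: 594.78 ÷ 4 = 148.695 g.

149 g/day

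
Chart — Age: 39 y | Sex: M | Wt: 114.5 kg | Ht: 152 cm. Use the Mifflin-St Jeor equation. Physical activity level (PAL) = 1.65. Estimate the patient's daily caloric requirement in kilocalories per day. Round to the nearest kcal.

Mifflin-St Jeor (male): BMR = 10(114.5) + 6.25(152) − 5(39) + 5 = 1145 + 950 − 195 + 5 = 1905 kcal/day.
TEE = BMR × activity factor = 1905 × 1.65 = 3143.25 kcal/day.

3143 kilocalories per day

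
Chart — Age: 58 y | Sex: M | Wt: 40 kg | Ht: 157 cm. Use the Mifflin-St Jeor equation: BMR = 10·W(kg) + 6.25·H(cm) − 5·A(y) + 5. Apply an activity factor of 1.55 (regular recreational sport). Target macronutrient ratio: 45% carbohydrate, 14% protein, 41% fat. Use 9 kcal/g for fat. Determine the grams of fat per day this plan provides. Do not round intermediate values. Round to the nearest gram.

77 g/day

Mifflin-St Jeor (male): BMR = 10(40) + 6.25(157) − 5(58) + 5 = 400 + 981.25 − 290 + 5 = 1096.25 kcal/day.
TEE = 1096.25 × 1.55 = 1699.1875 kcal/day.
Fat energy = 41% × 1699.1875 = 696.6669 kcal.
Fat = 696.6669 ÷ 9 kcal/g = 77.4074 g.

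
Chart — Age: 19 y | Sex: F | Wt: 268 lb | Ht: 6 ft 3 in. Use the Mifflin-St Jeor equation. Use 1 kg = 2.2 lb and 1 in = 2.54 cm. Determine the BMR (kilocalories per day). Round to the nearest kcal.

2153 kilocalories per day

Convert to metric: weight = 268 ÷ 2.2 = 121.8182 kg; height = (6×12 + 3) × 2.54 = 75 × 2.54 = 190.5 cm.
Mifflin-St Jeor (female): BMR = 10(121.8182) + 6.25(190.5) − 5(19) − 161 = 1218.1818 + 1190.625 − 95 − 161 = 2152.8068 kcal/day.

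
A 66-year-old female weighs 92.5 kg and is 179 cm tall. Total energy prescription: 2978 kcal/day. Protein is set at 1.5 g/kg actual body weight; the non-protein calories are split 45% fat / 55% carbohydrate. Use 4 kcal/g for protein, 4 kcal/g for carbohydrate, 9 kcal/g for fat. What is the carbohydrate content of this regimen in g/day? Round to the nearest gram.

Protein = 1.5 × 92.5 = 138.75 g → 138.75 × 4 = 555 kcal.
Non-protein calories = 2978 − 555 = 2423 kcal.
Fat: 45% × 2423 = 1090.35 kcal; carbohydrate: 1332.65 kcal.
Carbohydrate: 1332.65 kcal ÷ 4 kcal/g = 333.1625 g.

333 g/day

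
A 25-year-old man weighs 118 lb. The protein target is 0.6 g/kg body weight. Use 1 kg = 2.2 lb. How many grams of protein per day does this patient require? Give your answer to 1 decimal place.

32.2 g/day

Weight in kg = 118 ÷ 2.2 = 53.6364 kg.
Protein = 0.6 g/kg × 53.6364 kg = 32.1818 g/day.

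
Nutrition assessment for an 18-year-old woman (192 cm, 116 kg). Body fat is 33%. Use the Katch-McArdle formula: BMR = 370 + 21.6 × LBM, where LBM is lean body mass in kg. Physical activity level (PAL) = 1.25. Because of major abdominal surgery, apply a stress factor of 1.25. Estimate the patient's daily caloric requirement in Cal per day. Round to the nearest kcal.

LBM = 116 × (1 − 0.33) = 77.72 kg. Katch-McArdle: BMR = 370 + 21.6 × 77.72 = 2048.752 kcal/day.
TEE = BMR × activity factor = 2048.752 × 1.25 = 2560.94 kcal/day.
Apply stress factor: 2560.94 × 1.25 = 3201.175 kcal/day.

3201 Cal per day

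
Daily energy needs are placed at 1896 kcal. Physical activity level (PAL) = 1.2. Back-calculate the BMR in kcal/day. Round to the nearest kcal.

1580 kcal/day

BMR = TEE ÷ activity factor = 1896 ÷ 1.2 = 1580 kcal/day.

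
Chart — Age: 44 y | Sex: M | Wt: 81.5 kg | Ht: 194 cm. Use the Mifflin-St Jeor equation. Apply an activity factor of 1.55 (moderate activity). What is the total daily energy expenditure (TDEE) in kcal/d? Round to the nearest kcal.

2809 kcal/d

Mifflin-St Jeor (male): BMR = 10(81.5) + 6.25(194) − 5(44) + 5 = 815 + 1212.5 − 220 + 5 = 1812.5 kcal/day.
TEE = BMR × activity factor = 1812.5 × 1.55 = 2809.375 kcal/day.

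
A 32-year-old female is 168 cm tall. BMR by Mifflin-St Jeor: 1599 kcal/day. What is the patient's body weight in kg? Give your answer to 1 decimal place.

87.0 kg

1599 = 10·W + 6.25(168) − 5(32) − 161
10·W = 1599 − 729 = 870, so W = 87 kg.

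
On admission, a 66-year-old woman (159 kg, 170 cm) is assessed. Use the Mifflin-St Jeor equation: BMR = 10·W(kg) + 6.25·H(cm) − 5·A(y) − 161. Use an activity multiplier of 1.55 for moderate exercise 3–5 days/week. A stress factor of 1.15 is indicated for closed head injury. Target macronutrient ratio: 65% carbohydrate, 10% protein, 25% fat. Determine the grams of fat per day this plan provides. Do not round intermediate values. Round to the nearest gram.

Mifflin-St Jeor (female): BMR = 10(159) + 6.25(170) − 5(66) − 161 = 1590 + 1062.5 − 330 − 161 = 2161.5 kcal/day.
TEE = 2161.5 × 1.55 = 3350.325 kcal/day.
With stress factor 1.15: 3350.325 × 1.15 = 3852.8738 kcal/day.
Fat energy = 25% × 3852.8738 = 963.2184 kcal.
Fat = 963.2184 ÷ 9 kcal/g = 107.0243 g.

107 g/day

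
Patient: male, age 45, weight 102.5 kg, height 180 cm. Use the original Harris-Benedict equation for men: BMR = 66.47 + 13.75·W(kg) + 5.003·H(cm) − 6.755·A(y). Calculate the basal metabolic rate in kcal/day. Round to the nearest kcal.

Harris-Benedict: BMR = 66.47 + 13.75(102.5) + 5.003(180) − 6.755(45) = 2072.41 kcal/day.

2072 kcal/day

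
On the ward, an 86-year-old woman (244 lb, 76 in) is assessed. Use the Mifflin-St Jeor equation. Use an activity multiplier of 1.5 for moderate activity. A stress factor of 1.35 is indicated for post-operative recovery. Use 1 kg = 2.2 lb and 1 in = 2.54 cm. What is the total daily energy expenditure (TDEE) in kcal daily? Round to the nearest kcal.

3492 kcal daily

Convert to metric: weight = 244 ÷ 2.2 = 110.9091 kg; height = 76 × 2.54 = 193.04 cm.
Mifflin-St Jeor (female): BMR = 10(110.9091) + 6.25(193.04) − 5(86) − 161 = 1109.0909 + 1206.5 − 430 − 161 = 1724.5909 kcal/day.
TEE = BMR × activity factor = 1724.5909 × 1.5 = 2586.8864 kcal/day.
Apply stress factor: 2586.8864 × 1.35 = 3492.2966 kcal/day.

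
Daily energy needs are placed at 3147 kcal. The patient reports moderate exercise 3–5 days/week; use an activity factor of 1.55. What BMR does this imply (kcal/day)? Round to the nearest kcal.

BMR = TEE ÷ activity factor = 3147 ÷ 1.55 = 2030.3226 kcal/day.

2030 kcal/day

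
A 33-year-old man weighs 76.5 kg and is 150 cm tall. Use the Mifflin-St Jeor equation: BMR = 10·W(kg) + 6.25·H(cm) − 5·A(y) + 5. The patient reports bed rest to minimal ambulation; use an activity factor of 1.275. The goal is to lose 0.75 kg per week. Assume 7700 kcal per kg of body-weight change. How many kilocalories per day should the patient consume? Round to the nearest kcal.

Mifflin-St Jeor (male): BMR = 10(76.5) + 6.25(150) − 5(33) + 5 = 765 + 937.5 − 165 + 5 = 1542.5 kcal/day.
TEE = 1542.5 × 1.275 = 1966.6875 kcal/day.
Required daily deficit = 0.75 × 7700 ÷ 7 = 825 kcal/day.
Target intake = 1966.6875 − 825 = 1141.6875 kcal/day.

1142 kilocalories per day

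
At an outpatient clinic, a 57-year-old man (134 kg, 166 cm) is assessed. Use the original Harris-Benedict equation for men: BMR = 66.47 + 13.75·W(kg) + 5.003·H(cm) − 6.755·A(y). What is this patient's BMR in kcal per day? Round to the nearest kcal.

Harris-Benedict: BMR = 66.47 + 13.75(134) + 5.003(166) − 6.755(57) = 2354.433 kcal/day.

2354 kcal per day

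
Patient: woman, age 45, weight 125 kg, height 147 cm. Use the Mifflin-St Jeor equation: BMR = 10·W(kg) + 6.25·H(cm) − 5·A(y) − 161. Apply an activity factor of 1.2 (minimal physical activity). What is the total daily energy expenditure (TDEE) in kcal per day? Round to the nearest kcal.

Mifflin-St Jeor (female): BMR = 10(125) + 6.25(147) − 5(45) − 161 = 1250 + 918.75 − 225 − 161 = 1782.75 kcal/day.
TEE = BMR × activity factor = 1782.75 × 1.2 = 2139.3 kcal/day.

2139 kcal per day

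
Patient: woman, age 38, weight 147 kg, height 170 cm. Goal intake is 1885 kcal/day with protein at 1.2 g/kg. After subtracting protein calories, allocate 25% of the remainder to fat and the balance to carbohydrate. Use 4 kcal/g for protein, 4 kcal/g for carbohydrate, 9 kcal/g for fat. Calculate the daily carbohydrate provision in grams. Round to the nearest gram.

Protein = 1.2 × 147 = 176.4 g → 176.4 × 4 = 705.6 kcal.
Non-protein calories = 1885 − 705.6 = 1179.4 kcal.
Fat: 25% × 1179.4 = 294.85 kcal; carbohydrate: 884.55 kcal.
Carbohydrate: 884.55 kcal ÷ 4 kcal/g = 221.1375 g.

221 g/day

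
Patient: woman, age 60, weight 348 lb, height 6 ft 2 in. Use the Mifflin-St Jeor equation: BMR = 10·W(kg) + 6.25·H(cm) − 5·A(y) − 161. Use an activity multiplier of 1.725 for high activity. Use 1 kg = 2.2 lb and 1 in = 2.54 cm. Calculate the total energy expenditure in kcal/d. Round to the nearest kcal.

Convert to metric: weight = 348 ÷ 2.2 = 158.1818 kg; height = (6×12 + 2) × 2.54 = 74 × 2.54 = 187.96 cm.
Mifflin-St Jeor (female): BMR = 10(158.1818) + 6.25(187.96) − 5(60) − 161 = 1581.8182 + 1174.75 − 300 − 161 = 2295.5682 kcal/day.
TEE = BMR × activity factor = 2295.5682 × 1.725 = 3959.8551 kcal/day.

3960 kcal/d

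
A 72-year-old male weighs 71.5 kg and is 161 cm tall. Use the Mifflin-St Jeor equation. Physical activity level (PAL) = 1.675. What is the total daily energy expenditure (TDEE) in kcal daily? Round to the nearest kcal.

2288 kcal daily

Mifflin-St Jeor (male): BMR = 10(71.5) + 6.25(161) − 5(72) + 5 = 715 + 1006.25 − 360 + 5 = 1366.25 kcal/day.
TEE = BMR × activity factor = 1366.25 × 1.675 = 2288.4688 kcal/day.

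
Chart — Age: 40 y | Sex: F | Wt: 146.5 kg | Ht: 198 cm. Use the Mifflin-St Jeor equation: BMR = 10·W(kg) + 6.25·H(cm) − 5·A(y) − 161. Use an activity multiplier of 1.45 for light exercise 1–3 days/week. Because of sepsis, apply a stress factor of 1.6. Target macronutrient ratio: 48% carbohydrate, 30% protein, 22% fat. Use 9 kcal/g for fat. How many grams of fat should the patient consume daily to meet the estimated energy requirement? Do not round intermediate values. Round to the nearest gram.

Mifflin-St Jeor (female): BMR = 10(146.5) + 6.25(198) − 5(40) − 161 = 1465 + 1237.5 − 200 − 161 = 2341.5 kcal/day.
TEE = 2341.5 × 1.45 = 3395.175 kcal/day.
With stress factor 1.6: 3395.175 × 1.6 = 5432.28 kcal/day.
Fat energy = 22% × 5432.28 = 1195.1016 kcal.
Fat = 1195.1016 ÷ 9 kcal/g = 132.7891 g.

133 g/day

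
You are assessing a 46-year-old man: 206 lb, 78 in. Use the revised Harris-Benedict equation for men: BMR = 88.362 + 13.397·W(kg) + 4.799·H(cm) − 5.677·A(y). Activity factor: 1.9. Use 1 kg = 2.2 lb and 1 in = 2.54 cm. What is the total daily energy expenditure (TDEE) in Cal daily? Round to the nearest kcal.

Convert to metric: weight = 206 ÷ 2.2 = 93.6364 kg; height = 78 × 2.54 = 198.12 cm.
Harris-Benedict: BMR = 88.362 + 13.397(93.6364) + 4.799(198.12) − 5.677(46) = 2032.4442 kcal/day.
TEE = BMR × activity factor = 2032.4442 × 1.9 = 3861.6441 kcal/day.

3862 Cal daily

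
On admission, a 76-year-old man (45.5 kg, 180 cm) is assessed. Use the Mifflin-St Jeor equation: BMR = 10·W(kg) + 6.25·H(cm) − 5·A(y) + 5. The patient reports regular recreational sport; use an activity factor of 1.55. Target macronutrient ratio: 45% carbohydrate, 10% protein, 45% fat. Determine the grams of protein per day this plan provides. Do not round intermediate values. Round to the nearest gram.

Mifflin-St Jeor (male): BMR = 10(45.5) + 6.25(180) − 5(76) + 5 = 455 + 1125 − 380 + 5 = 1205 kcal/day.
TEE = 1205 × 1.55 = 1867.75 kcal/day.
Protein energy = 10% × 1867.75 = 186.775 kcal.
Protein = 186.775 ÷ 4 kcal/g = 46.6938 g.

47 g/day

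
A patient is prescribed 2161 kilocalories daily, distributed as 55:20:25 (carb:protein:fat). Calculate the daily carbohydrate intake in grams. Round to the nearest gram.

Carbohydrate energy = 55% × 2161 = 1188.55 kcal.
At 4 kcal/g: 1188.55 ÷ 4 = 297.1375 g.

297 g/day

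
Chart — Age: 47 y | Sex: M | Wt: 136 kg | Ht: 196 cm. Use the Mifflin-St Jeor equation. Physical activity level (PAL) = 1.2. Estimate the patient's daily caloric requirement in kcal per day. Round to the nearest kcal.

Mifflin-St Jeor (male): BMR = 10(136) + 6.25(196) − 5(47) + 5 = 1360 + 1225 − 235 + 5 = 2355 kcal/day.
TEE = BMR × activity factor = 2355 × 1.2 = 2826 kcal/day.

2826 kcal per day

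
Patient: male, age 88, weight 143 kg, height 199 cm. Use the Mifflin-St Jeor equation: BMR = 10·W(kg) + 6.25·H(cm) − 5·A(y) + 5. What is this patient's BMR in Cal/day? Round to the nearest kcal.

2239 Cal/day

Mifflin-St Jeor (male): BMR = 10(143) + 6.25(199) − 5(88) + 5 = 1430 + 1243.75 − 440 + 5 = 2238.75 kcal/day.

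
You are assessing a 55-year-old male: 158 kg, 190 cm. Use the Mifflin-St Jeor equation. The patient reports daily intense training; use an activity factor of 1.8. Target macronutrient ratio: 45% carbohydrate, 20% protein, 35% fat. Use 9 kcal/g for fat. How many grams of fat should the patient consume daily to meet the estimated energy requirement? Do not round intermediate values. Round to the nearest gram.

Mifflin-St Jeor (male): BMR = 10(158) + 6.25(190) − 5(55) + 5 = 1580 + 1187.5 − 275 + 5 = 2497.5 kcal/day.
TEE = 2497.5 × 1.8 = 4495.5 kcal/day.
Fat energy = 35% × 4495.5 = 1573.425 kcal.
Fat = 1573.425 ÷ 9 kcal/g = 174.825 g.

175 g/day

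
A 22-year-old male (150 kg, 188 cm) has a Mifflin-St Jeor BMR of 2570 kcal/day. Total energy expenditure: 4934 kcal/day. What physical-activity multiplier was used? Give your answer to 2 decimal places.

Activity factor = TEE ÷ BMR = 4934 ÷ 2570 = 1.92.

1.92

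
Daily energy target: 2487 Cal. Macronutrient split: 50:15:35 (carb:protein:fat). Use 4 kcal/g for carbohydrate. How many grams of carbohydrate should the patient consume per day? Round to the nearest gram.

311 g/day

Carbohydrate energy = 50% × 2487 = 1243.5 kcal.
At 4 kcal/g: 1243.5 ÷ 4 = 310.875 g.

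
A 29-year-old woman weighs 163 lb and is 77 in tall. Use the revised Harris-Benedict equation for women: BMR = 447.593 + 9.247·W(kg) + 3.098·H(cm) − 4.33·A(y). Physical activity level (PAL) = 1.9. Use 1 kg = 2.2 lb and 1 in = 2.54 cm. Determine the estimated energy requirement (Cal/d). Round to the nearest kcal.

3065 Cal/d

Convert to metric: weight = 163 ÷ 2.2 = 74.0909 kg; height = 77 × 2.54 = 195.58 cm.
Harris-Benedict: BMR = 447.593 + 9.247(74.0909) + 3.098(195.58) − 4.33(29) = 1613.0485 kcal/day.
TEE = BMR × activity factor = 1613.0485 × 1.9 = 3064.7921 kcal/day.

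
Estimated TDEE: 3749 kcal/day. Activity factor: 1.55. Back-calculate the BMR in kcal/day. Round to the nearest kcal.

BMR = TEE ÷ activity factor = 3749 ÷ 1.55 = 2418.7097 kcal/day.

2419 kcal/day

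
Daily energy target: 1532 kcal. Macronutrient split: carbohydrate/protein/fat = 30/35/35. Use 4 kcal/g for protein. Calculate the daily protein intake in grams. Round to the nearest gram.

134 g/day

Protein energy = 35% × 1532 = 536.2 kcal.
At 4 kcal/g: 536.2 ÷ 4 = 134.05 g.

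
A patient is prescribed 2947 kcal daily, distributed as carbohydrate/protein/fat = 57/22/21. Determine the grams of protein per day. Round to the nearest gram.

162 g/day

Protein energy = 22% × 2947 = 648.34 kcal.
At 4 kcal/g: 648.34 ÷ 4 = 162.085 g.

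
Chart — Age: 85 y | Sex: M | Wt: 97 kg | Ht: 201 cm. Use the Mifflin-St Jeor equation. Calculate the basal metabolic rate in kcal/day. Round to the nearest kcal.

1806 kcal/day

Mifflin-St Jeor (male): BMR = 10(97) + 6.25(201) − 5(85) + 5 = 970 + 1256.25 − 425 + 5 = 1806.25 kcal/day.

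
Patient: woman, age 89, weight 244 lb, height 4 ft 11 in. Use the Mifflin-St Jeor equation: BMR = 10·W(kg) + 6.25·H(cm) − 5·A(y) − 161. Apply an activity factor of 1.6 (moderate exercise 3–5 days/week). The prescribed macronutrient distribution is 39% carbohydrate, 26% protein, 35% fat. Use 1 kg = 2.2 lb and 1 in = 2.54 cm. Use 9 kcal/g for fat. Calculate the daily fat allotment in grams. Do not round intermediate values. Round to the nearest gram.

90 g/day

Convert to metric: weight = 244 ÷ 2.2 = 110.9091 kg; height = (4×12 + 11) × 2.54 = 59 × 2.54 = 149.86 cm.
Mifflin-St Jeor (female): BMR = 10(110.9091) + 6.25(149.86) − 5(89) − 161 = 1109.0909 + 936.625 − 445 − 161 = 1439.7159 kcal/day.
TEE = 1439.7159 × 1.6 = 2303.5455 kcal/day.
Fat energy = 35% × 2303.5455 = 806.2409 kcal.
Fat = 806.2409 ÷ 9 kcal/g = 89.5823 g.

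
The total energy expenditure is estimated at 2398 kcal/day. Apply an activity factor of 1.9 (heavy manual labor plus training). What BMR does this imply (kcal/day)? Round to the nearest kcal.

BMR = TEE ÷ activity factor = 2398 ÷ 1.9 = 1262.1053 kcal/day.

1262 kcal/day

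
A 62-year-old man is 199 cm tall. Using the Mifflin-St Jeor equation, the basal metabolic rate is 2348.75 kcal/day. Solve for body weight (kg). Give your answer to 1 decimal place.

141.0 kg

2348.75 = 10·W + 6.25(199) − 5(62) + 5
10·W = 2348.75 − 938.75 = 1410, so W = 141 kg.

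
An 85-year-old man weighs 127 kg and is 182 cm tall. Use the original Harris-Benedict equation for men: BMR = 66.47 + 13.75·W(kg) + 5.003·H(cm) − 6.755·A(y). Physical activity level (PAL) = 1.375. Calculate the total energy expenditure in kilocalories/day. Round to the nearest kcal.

Harris-Benedict: BMR = 66.47 + 13.75(127) + 5.003(182) − 6.755(85) = 2149.091 kcal/day.
TEE = BMR × activity factor = 2149.091 × 1.375 = 2955.0001 kcal/day.

2955 kilocalories/day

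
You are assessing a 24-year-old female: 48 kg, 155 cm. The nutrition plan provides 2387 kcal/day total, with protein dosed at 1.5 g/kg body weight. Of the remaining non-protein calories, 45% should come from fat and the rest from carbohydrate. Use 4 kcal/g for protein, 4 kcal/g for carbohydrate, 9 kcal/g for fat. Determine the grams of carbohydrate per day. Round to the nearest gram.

289 g/day

Protein = 1.5 × 48 = 72 g → 72 × 4 = 288 kcal.
Non-protein calories = 2387 − 288 = 2099 kcal.
Fat: 45% × 2099 = 944.55 kcal; carbohydrate: 1154.45 kcal.
Carbohydrate: 1154.45 kcal ÷ 4 kcal/g = 288.6125 g.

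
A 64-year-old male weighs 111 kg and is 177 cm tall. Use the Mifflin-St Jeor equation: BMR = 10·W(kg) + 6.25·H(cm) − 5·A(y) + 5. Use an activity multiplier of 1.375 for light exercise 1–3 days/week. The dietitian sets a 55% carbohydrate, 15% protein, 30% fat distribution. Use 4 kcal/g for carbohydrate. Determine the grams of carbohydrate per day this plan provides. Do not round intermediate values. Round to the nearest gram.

Mifflin-St Jeor (male): BMR = 10(111) + 6.25(177) − 5(64) + 5 = 1110 + 1106.25 − 320 + 5 = 1901.25 kcal/day.
TEE = 1901.25 × 1.375 = 2614.2188 kcal/day.
Carbohydrate energy = 55% × 2614.2188 = 1437.8203 kcal.
Carbohydrate = 1437.8203 ÷ 4 kcal/g = 359.4551 g.

359 g/day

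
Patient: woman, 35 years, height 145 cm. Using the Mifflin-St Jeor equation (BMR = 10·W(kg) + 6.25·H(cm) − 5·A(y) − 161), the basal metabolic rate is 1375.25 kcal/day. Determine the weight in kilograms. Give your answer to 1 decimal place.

80.5 kg

1375.25 = 10·W + 6.25(145) − 5(35) − 161
10·W = 1375.25 − 570.25 = 805, so W = 80.5 kg.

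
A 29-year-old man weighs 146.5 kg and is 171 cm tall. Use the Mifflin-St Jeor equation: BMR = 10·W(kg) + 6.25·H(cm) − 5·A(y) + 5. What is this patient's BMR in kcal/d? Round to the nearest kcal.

2394 kcal/d

Mifflin-St Jeor (male): BMR = 10(146.5) + 6.25(171) − 5(29) + 5 = 1465 + 1068.75 − 145 + 5 = 2393.75 kcal/day.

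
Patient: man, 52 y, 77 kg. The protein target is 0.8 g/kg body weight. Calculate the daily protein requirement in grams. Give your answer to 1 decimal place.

Protein = 0.8 g/kg × 77 kg = 61.6 g/day.

61.6 g/day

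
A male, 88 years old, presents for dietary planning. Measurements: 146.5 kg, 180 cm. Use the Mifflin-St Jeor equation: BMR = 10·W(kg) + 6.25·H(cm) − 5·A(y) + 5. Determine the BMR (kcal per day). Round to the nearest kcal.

2155 kcal per day

Mifflin-St Jeor (male): BMR = 10(146.5) + 6.25(180) − 5(88) + 5 = 1465 + 1125 − 440 + 5 = 2155 kcal/day.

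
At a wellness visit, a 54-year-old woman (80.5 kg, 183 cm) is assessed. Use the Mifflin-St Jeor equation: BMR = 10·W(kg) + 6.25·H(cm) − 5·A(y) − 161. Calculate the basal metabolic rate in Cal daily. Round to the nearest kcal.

Mifflin-St Jeor (female): BMR = 10(80.5) + 6.25(183) − 5(54) − 161 = 805 + 1143.75 − 270 − 161 = 1517.75 kcal/day.

1518 Cal daily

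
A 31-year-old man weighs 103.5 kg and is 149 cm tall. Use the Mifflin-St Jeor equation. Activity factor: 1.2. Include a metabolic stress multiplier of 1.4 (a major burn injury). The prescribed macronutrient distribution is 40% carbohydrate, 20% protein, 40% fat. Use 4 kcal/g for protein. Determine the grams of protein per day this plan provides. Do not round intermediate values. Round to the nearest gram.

Mifflin-St Jeor (male): BMR = 10(103.5) + 6.25(149) − 5(31) + 5 = 1035 + 931.25 − 155 + 5 = 1816.25 kcal/day.
TEE = 1816.25 × 1.2 = 2179.5 kcal/day.
With stress factor 1.4: 2179.5 × 1.4 = 3051.3 kcal/day.
Protein energy = 20% × 3051.3 = 610.26 kcal.
Protein = 610.26 ÷ 4 kcal/g = 152.565 g.

153 g/day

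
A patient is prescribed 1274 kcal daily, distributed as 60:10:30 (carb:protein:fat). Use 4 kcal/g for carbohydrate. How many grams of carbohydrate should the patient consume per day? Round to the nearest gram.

Carbohydrate energy = 60% × 1274 = 764.4 kcal.
At 4 kcal/g: 764.4 ÷ 4 = 191.1 g.

191 g/day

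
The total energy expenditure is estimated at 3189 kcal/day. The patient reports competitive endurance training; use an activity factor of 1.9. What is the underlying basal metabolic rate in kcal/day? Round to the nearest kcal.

BMR = TEE ÷ activity factor = 3189 ÷ 1.9 = 1678.4211 kcal/day.

1678 kcal/day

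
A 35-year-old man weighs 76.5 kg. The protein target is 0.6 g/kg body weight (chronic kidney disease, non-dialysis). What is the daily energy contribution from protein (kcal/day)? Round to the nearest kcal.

184 kcal/day

Protein = 0.6 g/kg × 76.5 kg = 45.9 g/day.
Protein energy = 45.9 g × 4 kcal/g = 183.6 kcal/day.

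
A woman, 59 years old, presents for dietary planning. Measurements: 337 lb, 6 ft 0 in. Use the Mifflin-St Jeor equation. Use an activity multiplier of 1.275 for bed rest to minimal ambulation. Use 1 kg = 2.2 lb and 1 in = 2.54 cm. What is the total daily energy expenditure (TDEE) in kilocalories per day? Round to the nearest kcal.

Convert to metric: weight = 337 ÷ 2.2 = 153.1818 kg; height = (6×12 + 0) × 2.54 = 72 × 2.54 = 182.88 cm.
Mifflin-St Jeor (female): BMR = 10(153.1818) + 6.25(182.88) − 5(59) − 161 = 1531.8182 + 1143 − 295 − 161 = 2218.8182 kcal/day.
TEE = BMR × activity factor = 2218.8182 × 1.275 = 2828.9932 kcal/day.

2829 kilocalories per day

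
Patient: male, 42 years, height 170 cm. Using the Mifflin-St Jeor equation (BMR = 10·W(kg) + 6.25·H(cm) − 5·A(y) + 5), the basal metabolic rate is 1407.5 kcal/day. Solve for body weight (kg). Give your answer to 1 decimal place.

1407.5 = 10·W + 6.25(170) − 5(42) + 5
10·W = 1407.5 − 857.5 = 550, so W = 55 kg.

55.0 kg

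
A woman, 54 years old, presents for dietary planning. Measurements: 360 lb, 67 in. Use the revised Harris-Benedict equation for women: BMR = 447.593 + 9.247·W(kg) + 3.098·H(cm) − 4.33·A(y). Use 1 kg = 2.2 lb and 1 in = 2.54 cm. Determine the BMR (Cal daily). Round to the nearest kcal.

Convert to metric: weight = 360 ÷ 2.2 = 163.6364 kg; height = 67 × 2.54 = 170.18 cm.
Harris-Benedict: BMR = 447.593 + 9.247(163.6364) + 3.098(170.18) − 4.33(54) = 2254.1361 kcal/day.

2254 Cal daily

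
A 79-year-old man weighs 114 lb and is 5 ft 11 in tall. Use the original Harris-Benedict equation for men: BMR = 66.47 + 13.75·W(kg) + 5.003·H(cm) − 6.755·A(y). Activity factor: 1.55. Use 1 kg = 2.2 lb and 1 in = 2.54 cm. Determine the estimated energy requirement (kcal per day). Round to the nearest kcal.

Convert to metric: weight = 114 ÷ 2.2 = 51.8182 kg; height = (5×12 + 11) × 2.54 = 71 × 2.54 = 180.34 cm.
Harris-Benedict: BMR = 66.47 + 13.75(51.8182) + 5.003(180.34) − 6.755(79) = 1147.566 kcal/day.
TEE = BMR × activity factor = 1147.566 × 1.55 = 1778.7273 kcal/day.

1779 kcal per day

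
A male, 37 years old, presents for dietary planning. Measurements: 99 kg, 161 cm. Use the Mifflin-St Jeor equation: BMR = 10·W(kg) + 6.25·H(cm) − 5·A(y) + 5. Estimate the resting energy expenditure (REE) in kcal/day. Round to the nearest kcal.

1816 kcal/day

Mifflin-St Jeor (male): BMR = 10(99) + 6.25(161) − 5(37) + 5 = 990 + 1006.25 − 185 + 5 = 1816.25 kcal/day.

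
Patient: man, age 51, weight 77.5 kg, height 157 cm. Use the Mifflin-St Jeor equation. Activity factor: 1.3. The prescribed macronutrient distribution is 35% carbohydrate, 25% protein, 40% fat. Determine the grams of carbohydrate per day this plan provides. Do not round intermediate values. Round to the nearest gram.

Mifflin-St Jeor (male): BMR = 10(77.5) + 6.25(157) − 5(51) + 5 = 775 + 981.25 − 255 + 5 = 1506.25 kcal/day.
TEE = 1506.25 × 1.3 = 1958.125 kcal/day.
Carbohydrate energy = 35% × 1958.125 = 685.3438 kcal.
Carbohydrate = 685.3438 ÷ 4 kcal/g = 171.3359 g.

171 g/day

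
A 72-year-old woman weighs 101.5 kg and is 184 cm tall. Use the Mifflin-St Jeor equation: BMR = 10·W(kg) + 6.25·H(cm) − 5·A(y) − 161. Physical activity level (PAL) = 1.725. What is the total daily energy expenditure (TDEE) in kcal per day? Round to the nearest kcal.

2836 kcal per day

Mifflin-St Jeor (female): BMR = 10(101.5) + 6.25(184) − 5(72) − 161 = 1015 + 1150 − 360 − 161 = 1644 kcal/day.
TEE = BMR × activity factor = 1644 × 1.725 = 2835.9 kcal/day.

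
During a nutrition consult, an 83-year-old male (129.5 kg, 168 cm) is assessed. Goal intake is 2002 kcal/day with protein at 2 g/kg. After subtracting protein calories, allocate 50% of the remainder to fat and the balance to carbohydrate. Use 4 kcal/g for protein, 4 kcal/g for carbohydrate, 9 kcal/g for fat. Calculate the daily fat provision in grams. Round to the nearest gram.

Protein = 2 × 129.5 = 259 g → 259 × 4 = 1036 kcal.
Non-protein calories = 2002 − 1036 = 966 kcal.
Fat: 50% × 966 = 483 kcal; carbohydrate: 483 kcal.
Fat: 483 kcal ÷ 9 kcal/g = 53.6667 g.

54 g/day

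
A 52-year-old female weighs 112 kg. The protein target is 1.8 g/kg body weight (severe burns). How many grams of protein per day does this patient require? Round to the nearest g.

202 g/day

Protein = 1.8 g/kg × 112 kg = 201.6 g/day.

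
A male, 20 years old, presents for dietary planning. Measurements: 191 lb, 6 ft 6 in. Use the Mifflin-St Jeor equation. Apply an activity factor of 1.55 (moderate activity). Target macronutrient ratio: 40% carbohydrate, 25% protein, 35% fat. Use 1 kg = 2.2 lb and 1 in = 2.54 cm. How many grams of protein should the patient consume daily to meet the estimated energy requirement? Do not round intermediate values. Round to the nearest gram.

Convert to metric: weight = 191 ÷ 2.2 = 86.8182 kg; height = (6×12 + 6) × 2.54 = 78 × 2.54 = 198.12 cm.
Mifflin-St Jeor (male): BMR = 10(86.8182) + 6.25(198.12) − 5(20) + 5 = 868.1818 + 1238.25 − 100 + 5 = 2011.4318 kcal/day.
TEE = 2011.4318 × 1.55 = 3117.7193 kcal/day.
Protein energy = 25% × 3117.7193 = 779.4298 kcal.
Protein = 779.4298 ÷ 4 kcal/g = 194.8575 g.

195 g/day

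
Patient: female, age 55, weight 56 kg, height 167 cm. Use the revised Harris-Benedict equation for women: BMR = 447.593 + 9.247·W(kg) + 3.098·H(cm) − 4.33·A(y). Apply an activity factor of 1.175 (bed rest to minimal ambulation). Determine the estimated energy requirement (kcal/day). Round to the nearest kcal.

1462 kcal/day

Harris-Benedict: BMR = 447.593 + 9.247(56) + 3.098(167) − 4.33(55) = 1244.641 kcal/day.
TEE = BMR × activity factor = 1244.641 × 1.175 = 1462.4532 kcal/day.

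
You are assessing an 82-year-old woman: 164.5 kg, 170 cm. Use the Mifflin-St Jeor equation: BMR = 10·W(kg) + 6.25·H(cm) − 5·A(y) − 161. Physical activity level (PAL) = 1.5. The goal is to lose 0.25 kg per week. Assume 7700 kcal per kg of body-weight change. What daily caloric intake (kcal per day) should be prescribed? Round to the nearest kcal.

Mifflin-St Jeor (female): BMR = 10(164.5) + 6.25(170) − 5(82) − 161 = 1645 + 1062.5 − 410 − 161 = 2136.5 kcal/day.
TEE = 2136.5 × 1.5 = 3204.75 kcal/day.
Required daily deficit = 0.25 × 7700 ÷ 7 = 275 kcal/day.
Target intake = 3204.75 − 275 = 2929.75 kcal/day.

2930 kcal per day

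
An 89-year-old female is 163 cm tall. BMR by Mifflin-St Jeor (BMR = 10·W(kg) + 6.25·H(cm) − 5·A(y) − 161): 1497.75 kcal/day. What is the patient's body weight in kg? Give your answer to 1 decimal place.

108.5 kg

1497.75 = 10·W + 6.25(163) − 5(89) − 161
10·W = 1497.75 − 412.75 = 1085, so W = 108.5 kg.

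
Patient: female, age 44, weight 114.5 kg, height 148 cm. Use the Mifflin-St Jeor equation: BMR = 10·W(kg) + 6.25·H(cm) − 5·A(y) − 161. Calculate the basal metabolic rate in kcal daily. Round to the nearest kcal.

1689 kcal daily

Mifflin-St Jeor (female): BMR = 10(114.5) + 6.25(148) − 5(44) − 161 = 1145 + 925 − 220 − 161 = 1689 kcal/day.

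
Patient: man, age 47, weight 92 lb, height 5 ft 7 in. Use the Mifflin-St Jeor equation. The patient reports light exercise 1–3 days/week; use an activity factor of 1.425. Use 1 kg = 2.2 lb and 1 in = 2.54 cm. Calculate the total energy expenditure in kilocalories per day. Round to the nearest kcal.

1784 kilocalories per day

Convert to metric: weight = 92 ÷ 2.2 = 41.8182 kg; height = (5×12 + 7) × 2.54 = 67 × 2.54 = 170.18 cm.
Mifflin-St Jeor (male): BMR = 10(41.8182) + 6.25(170.18) − 5(47) + 5 = 418.1818 + 1063.625 − 235 + 5 = 1251.8068 kcal/day.
TEE = BMR × activity factor = 1251.8068 × 1.425 = 1783.8247 kcal/day.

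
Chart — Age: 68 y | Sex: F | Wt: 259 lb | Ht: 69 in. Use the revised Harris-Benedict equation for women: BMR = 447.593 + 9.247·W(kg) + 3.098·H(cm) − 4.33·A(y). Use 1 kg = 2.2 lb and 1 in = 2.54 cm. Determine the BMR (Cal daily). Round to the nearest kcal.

Convert to metric: weight = 259 ÷ 2.2 = 117.7273 kg; height = 69 × 2.54 = 175.26 cm.
Harris-Benedict: BMR = 447.593 + 9.247(117.7273) + 3.098(175.26) − 4.33(68) = 1784.7326 kcal/day.

1785 Cal daily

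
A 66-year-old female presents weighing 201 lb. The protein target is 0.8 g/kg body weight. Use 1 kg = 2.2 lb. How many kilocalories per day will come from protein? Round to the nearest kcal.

Weight in kg = 201 ÷ 2.2 = 91.3636 kg.
Protein = 0.8 g/kg × 91.3636 kg = 73.0909 g/day.
Protein energy = 73.0909 g × 4 kcal/g = 292.3636 kcal/day.

292 kcal/day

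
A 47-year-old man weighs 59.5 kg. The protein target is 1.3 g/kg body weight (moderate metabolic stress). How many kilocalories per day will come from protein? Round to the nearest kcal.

309 kcal/day

Protein = 1.3 g/kg × 59.5 kg = 77.35 g/day.
Protein energy = 77.35 g × 4 kcal/g = 309.4 kcal/day.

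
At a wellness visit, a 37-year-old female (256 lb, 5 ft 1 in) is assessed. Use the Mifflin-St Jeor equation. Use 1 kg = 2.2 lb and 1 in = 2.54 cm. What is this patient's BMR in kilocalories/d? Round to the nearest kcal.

Convert to metric: weight = 256 ÷ 2.2 = 116.3636 kg; height = (5×12 + 1) × 2.54 = 61 × 2.54 = 154.94 cm.
Mifflin-St Jeor (female): BMR = 10(116.3636) + 6.25(154.94) − 5(37) − 161 = 1163.6364 + 968.375 − 185 − 161 = 1786.0114 kcal/day.

1786 kilocalories/d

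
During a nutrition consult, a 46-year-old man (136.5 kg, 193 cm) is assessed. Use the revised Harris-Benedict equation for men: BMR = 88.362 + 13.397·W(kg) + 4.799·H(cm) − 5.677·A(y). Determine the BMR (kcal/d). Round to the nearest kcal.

2582 kcal/d

Harris-Benedict: BMR = 88.362 + 13.397(136.5) + 4.799(193) − 5.677(46) = 2582.1175 kcal/day.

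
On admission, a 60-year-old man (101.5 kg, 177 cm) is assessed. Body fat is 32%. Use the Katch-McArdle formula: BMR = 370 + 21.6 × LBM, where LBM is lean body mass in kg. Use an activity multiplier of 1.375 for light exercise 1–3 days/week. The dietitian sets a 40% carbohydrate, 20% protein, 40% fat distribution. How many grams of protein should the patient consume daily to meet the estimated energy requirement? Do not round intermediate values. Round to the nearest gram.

128 g/day

LBM = 101.5 × (1 − 0.32) = 69.02 kg. Katch-McArdle: BMR = 370 + 21.6 × 69.02 = 1860.832 kcal/day.
TEE = 1860.832 × 1.375 = 2558.644 kcal/day.
Protein energy = 20% × 2558.644 = 511.7288 kcal.
Protein = 511.7288 ÷ 4 kcal/g = 127.9322 g.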